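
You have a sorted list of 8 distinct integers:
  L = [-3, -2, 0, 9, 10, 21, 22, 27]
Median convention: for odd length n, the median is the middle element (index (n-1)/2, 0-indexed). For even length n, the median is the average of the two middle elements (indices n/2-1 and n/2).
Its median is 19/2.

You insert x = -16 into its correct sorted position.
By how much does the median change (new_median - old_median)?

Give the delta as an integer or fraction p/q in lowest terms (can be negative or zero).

Old median = 19/2
After inserting x = -16: new sorted = [-16, -3, -2, 0, 9, 10, 21, 22, 27]
New median = 9
Delta = 9 - 19/2 = -1/2

Answer: -1/2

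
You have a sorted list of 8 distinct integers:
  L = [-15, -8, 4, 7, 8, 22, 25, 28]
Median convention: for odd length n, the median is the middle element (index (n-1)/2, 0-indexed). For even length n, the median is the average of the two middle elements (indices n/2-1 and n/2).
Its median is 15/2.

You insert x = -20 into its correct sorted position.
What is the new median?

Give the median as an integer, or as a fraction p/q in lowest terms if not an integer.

Answer: 7

Derivation:
Old list (sorted, length 8): [-15, -8, 4, 7, 8, 22, 25, 28]
Old median = 15/2
Insert x = -20
Old length even (8). Middle pair: indices 3,4 = 7,8.
New length odd (9). New median = single middle element.
x = -20: 0 elements are < x, 8 elements are > x.
New sorted list: [-20, -15, -8, 4, 7, 8, 22, 25, 28]
New median = 7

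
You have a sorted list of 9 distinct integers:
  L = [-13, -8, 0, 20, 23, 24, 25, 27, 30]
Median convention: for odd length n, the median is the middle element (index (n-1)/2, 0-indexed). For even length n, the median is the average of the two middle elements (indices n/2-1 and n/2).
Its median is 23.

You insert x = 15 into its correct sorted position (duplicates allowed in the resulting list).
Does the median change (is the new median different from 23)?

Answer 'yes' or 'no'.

Old median = 23
Insert x = 15
New median = 43/2
Changed? yes

Answer: yes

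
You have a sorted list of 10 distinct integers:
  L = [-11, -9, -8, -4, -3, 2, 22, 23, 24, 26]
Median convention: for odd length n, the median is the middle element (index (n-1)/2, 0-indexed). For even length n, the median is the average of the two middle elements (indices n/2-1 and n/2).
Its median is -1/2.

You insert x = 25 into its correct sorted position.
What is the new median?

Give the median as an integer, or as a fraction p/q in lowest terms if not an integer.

Old list (sorted, length 10): [-11, -9, -8, -4, -3, 2, 22, 23, 24, 26]
Old median = -1/2
Insert x = 25
Old length even (10). Middle pair: indices 4,5 = -3,2.
New length odd (11). New median = single middle element.
x = 25: 9 elements are < x, 1 elements are > x.
New sorted list: [-11, -9, -8, -4, -3, 2, 22, 23, 24, 25, 26]
New median = 2

Answer: 2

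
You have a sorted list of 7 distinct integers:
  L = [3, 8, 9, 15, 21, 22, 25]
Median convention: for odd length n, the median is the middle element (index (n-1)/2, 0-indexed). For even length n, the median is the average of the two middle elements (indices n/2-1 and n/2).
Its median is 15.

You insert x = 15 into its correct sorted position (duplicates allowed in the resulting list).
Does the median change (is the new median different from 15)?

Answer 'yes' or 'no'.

Answer: no

Derivation:
Old median = 15
Insert x = 15
New median = 15
Changed? no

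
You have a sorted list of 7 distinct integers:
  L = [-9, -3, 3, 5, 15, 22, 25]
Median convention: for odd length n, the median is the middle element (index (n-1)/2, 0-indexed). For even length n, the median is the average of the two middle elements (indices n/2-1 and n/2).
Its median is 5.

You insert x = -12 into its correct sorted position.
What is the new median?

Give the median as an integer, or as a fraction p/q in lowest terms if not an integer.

Old list (sorted, length 7): [-9, -3, 3, 5, 15, 22, 25]
Old median = 5
Insert x = -12
Old length odd (7). Middle was index 3 = 5.
New length even (8). New median = avg of two middle elements.
x = -12: 0 elements are < x, 7 elements are > x.
New sorted list: [-12, -9, -3, 3, 5, 15, 22, 25]
New median = 4

Answer: 4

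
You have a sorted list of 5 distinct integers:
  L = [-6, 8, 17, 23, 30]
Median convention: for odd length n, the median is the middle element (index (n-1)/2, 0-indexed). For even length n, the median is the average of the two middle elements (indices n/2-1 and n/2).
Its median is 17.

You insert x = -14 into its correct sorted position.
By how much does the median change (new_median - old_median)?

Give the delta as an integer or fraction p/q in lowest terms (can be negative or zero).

Answer: -9/2

Derivation:
Old median = 17
After inserting x = -14: new sorted = [-14, -6, 8, 17, 23, 30]
New median = 25/2
Delta = 25/2 - 17 = -9/2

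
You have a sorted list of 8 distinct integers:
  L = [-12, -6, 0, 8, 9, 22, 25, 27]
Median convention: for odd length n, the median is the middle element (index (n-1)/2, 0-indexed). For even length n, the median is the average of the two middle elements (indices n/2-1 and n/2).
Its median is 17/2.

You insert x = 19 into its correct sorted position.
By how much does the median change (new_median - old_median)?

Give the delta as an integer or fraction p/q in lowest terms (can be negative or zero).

Answer: 1/2

Derivation:
Old median = 17/2
After inserting x = 19: new sorted = [-12, -6, 0, 8, 9, 19, 22, 25, 27]
New median = 9
Delta = 9 - 17/2 = 1/2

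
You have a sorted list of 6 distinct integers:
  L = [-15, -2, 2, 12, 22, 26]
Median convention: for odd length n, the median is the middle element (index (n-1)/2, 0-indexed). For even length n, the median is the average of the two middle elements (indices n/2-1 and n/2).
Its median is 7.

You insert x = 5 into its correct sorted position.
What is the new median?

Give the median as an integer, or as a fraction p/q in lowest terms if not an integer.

Answer: 5

Derivation:
Old list (sorted, length 6): [-15, -2, 2, 12, 22, 26]
Old median = 7
Insert x = 5
Old length even (6). Middle pair: indices 2,3 = 2,12.
New length odd (7). New median = single middle element.
x = 5: 3 elements are < x, 3 elements are > x.
New sorted list: [-15, -2, 2, 5, 12, 22, 26]
New median = 5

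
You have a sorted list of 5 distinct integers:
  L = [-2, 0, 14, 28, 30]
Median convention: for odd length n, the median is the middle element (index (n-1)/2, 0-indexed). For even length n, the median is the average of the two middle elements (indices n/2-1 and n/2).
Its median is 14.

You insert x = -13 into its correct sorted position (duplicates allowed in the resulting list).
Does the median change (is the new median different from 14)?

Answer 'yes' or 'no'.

Answer: yes

Derivation:
Old median = 14
Insert x = -13
New median = 7
Changed? yes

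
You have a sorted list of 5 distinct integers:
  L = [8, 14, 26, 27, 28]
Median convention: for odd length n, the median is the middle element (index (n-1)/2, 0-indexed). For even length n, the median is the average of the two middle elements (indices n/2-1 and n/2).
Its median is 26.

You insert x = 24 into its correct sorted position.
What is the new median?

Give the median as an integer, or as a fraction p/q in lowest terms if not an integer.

Answer: 25

Derivation:
Old list (sorted, length 5): [8, 14, 26, 27, 28]
Old median = 26
Insert x = 24
Old length odd (5). Middle was index 2 = 26.
New length even (6). New median = avg of two middle elements.
x = 24: 2 elements are < x, 3 elements are > x.
New sorted list: [8, 14, 24, 26, 27, 28]
New median = 25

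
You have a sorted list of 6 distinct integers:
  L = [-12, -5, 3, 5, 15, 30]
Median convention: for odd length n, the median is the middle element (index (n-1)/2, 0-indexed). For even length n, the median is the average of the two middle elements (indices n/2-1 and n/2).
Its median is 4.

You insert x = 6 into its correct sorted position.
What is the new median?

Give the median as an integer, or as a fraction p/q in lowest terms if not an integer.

Answer: 5

Derivation:
Old list (sorted, length 6): [-12, -5, 3, 5, 15, 30]
Old median = 4
Insert x = 6
Old length even (6). Middle pair: indices 2,3 = 3,5.
New length odd (7). New median = single middle element.
x = 6: 4 elements are < x, 2 elements are > x.
New sorted list: [-12, -5, 3, 5, 6, 15, 30]
New median = 5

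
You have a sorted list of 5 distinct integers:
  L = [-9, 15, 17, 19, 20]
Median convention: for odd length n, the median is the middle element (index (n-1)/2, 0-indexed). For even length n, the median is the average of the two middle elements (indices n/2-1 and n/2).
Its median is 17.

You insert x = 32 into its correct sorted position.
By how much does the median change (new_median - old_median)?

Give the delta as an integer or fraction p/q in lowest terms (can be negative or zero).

Old median = 17
After inserting x = 32: new sorted = [-9, 15, 17, 19, 20, 32]
New median = 18
Delta = 18 - 17 = 1

Answer: 1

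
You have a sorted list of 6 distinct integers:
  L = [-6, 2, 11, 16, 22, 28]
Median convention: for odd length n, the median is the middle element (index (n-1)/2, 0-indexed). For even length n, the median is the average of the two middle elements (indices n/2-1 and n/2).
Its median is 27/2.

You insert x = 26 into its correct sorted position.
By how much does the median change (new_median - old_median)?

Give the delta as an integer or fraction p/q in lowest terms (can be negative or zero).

Answer: 5/2

Derivation:
Old median = 27/2
After inserting x = 26: new sorted = [-6, 2, 11, 16, 22, 26, 28]
New median = 16
Delta = 16 - 27/2 = 5/2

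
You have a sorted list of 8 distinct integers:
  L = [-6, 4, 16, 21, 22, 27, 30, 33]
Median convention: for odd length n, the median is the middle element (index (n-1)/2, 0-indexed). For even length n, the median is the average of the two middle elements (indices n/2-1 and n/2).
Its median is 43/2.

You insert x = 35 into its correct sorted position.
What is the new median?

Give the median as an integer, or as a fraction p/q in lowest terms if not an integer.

Answer: 22

Derivation:
Old list (sorted, length 8): [-6, 4, 16, 21, 22, 27, 30, 33]
Old median = 43/2
Insert x = 35
Old length even (8). Middle pair: indices 3,4 = 21,22.
New length odd (9). New median = single middle element.
x = 35: 8 elements are < x, 0 elements are > x.
New sorted list: [-6, 4, 16, 21, 22, 27, 30, 33, 35]
New median = 22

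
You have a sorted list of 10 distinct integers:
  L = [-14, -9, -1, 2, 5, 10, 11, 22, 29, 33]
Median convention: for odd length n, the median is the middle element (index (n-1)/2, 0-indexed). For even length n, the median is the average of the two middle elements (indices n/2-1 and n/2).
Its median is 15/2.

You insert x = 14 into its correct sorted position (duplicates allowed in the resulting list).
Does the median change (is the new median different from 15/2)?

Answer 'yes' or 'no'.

Old median = 15/2
Insert x = 14
New median = 10
Changed? yes

Answer: yes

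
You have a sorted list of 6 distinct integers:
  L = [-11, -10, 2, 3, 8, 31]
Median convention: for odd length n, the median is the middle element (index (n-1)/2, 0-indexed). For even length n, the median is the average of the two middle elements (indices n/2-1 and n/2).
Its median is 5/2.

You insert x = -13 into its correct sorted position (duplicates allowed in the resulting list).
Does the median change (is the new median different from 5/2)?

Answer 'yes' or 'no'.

Old median = 5/2
Insert x = -13
New median = 2
Changed? yes

Answer: yes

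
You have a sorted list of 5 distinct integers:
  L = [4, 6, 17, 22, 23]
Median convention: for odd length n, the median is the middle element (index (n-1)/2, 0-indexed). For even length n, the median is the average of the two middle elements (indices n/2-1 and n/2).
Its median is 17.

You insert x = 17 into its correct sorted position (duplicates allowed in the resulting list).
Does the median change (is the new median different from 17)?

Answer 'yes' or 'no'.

Old median = 17
Insert x = 17
New median = 17
Changed? no

Answer: no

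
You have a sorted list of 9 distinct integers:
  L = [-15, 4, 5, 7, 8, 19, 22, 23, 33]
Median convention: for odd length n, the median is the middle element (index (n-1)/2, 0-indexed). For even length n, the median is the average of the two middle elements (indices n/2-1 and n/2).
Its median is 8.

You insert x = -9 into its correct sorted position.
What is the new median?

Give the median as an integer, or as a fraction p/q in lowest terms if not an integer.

Answer: 15/2

Derivation:
Old list (sorted, length 9): [-15, 4, 5, 7, 8, 19, 22, 23, 33]
Old median = 8
Insert x = -9
Old length odd (9). Middle was index 4 = 8.
New length even (10). New median = avg of two middle elements.
x = -9: 1 elements are < x, 8 elements are > x.
New sorted list: [-15, -9, 4, 5, 7, 8, 19, 22, 23, 33]
New median = 15/2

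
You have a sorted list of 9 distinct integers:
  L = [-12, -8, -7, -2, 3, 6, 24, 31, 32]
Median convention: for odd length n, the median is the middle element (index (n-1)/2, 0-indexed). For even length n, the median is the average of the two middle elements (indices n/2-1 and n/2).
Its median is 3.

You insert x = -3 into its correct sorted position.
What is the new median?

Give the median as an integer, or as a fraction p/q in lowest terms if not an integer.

Answer: 1/2

Derivation:
Old list (sorted, length 9): [-12, -8, -7, -2, 3, 6, 24, 31, 32]
Old median = 3
Insert x = -3
Old length odd (9). Middle was index 4 = 3.
New length even (10). New median = avg of two middle elements.
x = -3: 3 elements are < x, 6 elements are > x.
New sorted list: [-12, -8, -7, -3, -2, 3, 6, 24, 31, 32]
New median = 1/2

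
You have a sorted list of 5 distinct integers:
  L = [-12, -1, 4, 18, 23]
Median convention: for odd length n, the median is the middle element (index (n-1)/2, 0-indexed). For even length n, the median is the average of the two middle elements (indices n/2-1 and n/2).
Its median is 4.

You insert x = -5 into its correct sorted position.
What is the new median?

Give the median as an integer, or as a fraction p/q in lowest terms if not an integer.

Answer: 3/2

Derivation:
Old list (sorted, length 5): [-12, -1, 4, 18, 23]
Old median = 4
Insert x = -5
Old length odd (5). Middle was index 2 = 4.
New length even (6). New median = avg of two middle elements.
x = -5: 1 elements are < x, 4 elements are > x.
New sorted list: [-12, -5, -1, 4, 18, 23]
New median = 3/2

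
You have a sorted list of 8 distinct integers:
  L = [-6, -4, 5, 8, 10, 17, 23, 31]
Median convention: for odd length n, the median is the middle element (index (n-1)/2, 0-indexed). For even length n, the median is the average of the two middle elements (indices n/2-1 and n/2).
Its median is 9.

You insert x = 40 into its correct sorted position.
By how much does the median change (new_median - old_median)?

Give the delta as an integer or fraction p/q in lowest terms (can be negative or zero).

Answer: 1

Derivation:
Old median = 9
After inserting x = 40: new sorted = [-6, -4, 5, 8, 10, 17, 23, 31, 40]
New median = 10
Delta = 10 - 9 = 1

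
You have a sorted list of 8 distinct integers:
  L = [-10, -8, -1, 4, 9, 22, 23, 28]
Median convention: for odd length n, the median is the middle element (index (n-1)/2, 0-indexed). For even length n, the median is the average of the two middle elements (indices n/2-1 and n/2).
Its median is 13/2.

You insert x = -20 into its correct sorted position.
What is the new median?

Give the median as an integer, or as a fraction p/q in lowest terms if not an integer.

Answer: 4

Derivation:
Old list (sorted, length 8): [-10, -8, -1, 4, 9, 22, 23, 28]
Old median = 13/2
Insert x = -20
Old length even (8). Middle pair: indices 3,4 = 4,9.
New length odd (9). New median = single middle element.
x = -20: 0 elements are < x, 8 elements are > x.
New sorted list: [-20, -10, -8, -1, 4, 9, 22, 23, 28]
New median = 4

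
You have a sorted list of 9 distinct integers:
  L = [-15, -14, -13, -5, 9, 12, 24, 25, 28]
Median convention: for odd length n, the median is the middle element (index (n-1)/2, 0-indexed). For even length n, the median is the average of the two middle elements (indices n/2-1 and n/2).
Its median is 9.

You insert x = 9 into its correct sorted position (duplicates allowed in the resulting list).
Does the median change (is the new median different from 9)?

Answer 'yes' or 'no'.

Old median = 9
Insert x = 9
New median = 9
Changed? no

Answer: no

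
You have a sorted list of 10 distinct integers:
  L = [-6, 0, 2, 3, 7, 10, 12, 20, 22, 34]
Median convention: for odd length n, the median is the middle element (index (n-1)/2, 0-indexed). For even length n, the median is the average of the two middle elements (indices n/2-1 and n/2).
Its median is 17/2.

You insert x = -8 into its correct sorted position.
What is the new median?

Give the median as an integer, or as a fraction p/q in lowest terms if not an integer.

Answer: 7

Derivation:
Old list (sorted, length 10): [-6, 0, 2, 3, 7, 10, 12, 20, 22, 34]
Old median = 17/2
Insert x = -8
Old length even (10). Middle pair: indices 4,5 = 7,10.
New length odd (11). New median = single middle element.
x = -8: 0 elements are < x, 10 elements are > x.
New sorted list: [-8, -6, 0, 2, 3, 7, 10, 12, 20, 22, 34]
New median = 7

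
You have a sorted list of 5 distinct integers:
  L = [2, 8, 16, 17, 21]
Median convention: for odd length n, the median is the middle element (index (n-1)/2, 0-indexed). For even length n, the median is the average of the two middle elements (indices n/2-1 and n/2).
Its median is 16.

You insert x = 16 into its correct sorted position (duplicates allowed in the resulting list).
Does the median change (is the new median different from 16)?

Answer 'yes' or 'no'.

Answer: no

Derivation:
Old median = 16
Insert x = 16
New median = 16
Changed? no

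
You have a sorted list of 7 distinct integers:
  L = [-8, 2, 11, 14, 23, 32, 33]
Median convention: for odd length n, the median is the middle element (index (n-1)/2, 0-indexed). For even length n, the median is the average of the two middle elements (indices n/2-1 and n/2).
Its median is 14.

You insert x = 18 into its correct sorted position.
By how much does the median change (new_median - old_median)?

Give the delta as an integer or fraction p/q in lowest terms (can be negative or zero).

Old median = 14
After inserting x = 18: new sorted = [-8, 2, 11, 14, 18, 23, 32, 33]
New median = 16
Delta = 16 - 14 = 2

Answer: 2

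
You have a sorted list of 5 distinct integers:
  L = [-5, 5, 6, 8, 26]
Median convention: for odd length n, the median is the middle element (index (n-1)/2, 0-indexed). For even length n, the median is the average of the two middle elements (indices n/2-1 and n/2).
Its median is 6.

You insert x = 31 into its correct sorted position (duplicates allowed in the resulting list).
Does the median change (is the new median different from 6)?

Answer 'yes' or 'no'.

Answer: yes

Derivation:
Old median = 6
Insert x = 31
New median = 7
Changed? yes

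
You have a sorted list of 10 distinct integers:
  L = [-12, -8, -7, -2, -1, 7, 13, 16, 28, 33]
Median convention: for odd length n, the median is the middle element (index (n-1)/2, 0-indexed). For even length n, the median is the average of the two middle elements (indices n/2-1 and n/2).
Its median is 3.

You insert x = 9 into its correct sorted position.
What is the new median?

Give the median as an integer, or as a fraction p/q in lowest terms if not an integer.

Old list (sorted, length 10): [-12, -8, -7, -2, -1, 7, 13, 16, 28, 33]
Old median = 3
Insert x = 9
Old length even (10). Middle pair: indices 4,5 = -1,7.
New length odd (11). New median = single middle element.
x = 9: 6 elements are < x, 4 elements are > x.
New sorted list: [-12, -8, -7, -2, -1, 7, 9, 13, 16, 28, 33]
New median = 7

Answer: 7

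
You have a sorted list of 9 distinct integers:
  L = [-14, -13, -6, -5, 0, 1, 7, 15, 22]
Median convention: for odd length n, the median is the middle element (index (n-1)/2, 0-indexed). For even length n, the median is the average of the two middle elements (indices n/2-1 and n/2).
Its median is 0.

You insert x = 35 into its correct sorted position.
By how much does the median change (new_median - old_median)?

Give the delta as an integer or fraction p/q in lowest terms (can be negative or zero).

Answer: 1/2

Derivation:
Old median = 0
After inserting x = 35: new sorted = [-14, -13, -6, -5, 0, 1, 7, 15, 22, 35]
New median = 1/2
Delta = 1/2 - 0 = 1/2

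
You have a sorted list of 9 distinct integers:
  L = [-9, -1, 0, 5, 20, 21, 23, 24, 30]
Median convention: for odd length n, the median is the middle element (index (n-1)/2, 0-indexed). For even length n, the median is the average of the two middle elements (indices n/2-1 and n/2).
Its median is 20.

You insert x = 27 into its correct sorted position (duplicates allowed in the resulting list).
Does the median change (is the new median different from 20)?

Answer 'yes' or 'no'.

Old median = 20
Insert x = 27
New median = 41/2
Changed? yes

Answer: yes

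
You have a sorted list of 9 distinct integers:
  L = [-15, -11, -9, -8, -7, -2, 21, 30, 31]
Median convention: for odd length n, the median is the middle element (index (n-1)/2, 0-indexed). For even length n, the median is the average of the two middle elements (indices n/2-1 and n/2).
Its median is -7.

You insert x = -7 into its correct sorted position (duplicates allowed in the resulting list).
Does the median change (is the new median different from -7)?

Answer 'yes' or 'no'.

Answer: no

Derivation:
Old median = -7
Insert x = -7
New median = -7
Changed? no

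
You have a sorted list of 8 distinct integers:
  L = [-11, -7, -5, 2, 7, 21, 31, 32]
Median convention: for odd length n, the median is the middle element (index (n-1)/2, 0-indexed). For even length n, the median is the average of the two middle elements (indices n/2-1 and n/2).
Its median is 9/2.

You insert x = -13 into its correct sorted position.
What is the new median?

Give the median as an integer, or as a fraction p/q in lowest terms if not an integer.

Old list (sorted, length 8): [-11, -7, -5, 2, 7, 21, 31, 32]
Old median = 9/2
Insert x = -13
Old length even (8). Middle pair: indices 3,4 = 2,7.
New length odd (9). New median = single middle element.
x = -13: 0 elements are < x, 8 elements are > x.
New sorted list: [-13, -11, -7, -5, 2, 7, 21, 31, 32]
New median = 2

Answer: 2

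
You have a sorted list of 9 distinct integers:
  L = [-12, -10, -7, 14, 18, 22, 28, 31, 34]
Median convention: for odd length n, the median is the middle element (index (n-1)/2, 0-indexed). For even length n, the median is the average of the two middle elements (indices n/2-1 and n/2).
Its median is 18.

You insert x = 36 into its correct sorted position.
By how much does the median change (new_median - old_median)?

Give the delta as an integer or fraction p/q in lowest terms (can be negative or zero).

Answer: 2

Derivation:
Old median = 18
After inserting x = 36: new sorted = [-12, -10, -7, 14, 18, 22, 28, 31, 34, 36]
New median = 20
Delta = 20 - 18 = 2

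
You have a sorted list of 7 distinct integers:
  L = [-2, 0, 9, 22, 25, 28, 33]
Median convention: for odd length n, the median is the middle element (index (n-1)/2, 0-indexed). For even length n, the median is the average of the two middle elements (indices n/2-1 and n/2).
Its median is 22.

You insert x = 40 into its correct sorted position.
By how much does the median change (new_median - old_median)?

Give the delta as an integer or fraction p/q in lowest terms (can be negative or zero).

Old median = 22
After inserting x = 40: new sorted = [-2, 0, 9, 22, 25, 28, 33, 40]
New median = 47/2
Delta = 47/2 - 22 = 3/2

Answer: 3/2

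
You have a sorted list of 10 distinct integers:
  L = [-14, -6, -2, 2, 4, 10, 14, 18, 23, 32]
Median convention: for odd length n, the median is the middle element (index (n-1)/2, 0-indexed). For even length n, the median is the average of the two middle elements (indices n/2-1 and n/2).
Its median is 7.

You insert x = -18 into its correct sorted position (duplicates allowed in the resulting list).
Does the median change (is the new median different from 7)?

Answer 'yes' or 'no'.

Old median = 7
Insert x = -18
New median = 4
Changed? yes

Answer: yes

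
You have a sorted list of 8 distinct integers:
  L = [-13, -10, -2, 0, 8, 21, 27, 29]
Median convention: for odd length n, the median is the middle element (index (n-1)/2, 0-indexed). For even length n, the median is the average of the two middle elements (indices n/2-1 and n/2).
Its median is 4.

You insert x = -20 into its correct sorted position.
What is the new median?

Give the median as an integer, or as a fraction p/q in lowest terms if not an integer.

Answer: 0

Derivation:
Old list (sorted, length 8): [-13, -10, -2, 0, 8, 21, 27, 29]
Old median = 4
Insert x = -20
Old length even (8). Middle pair: indices 3,4 = 0,8.
New length odd (9). New median = single middle element.
x = -20: 0 elements are < x, 8 elements are > x.
New sorted list: [-20, -13, -10, -2, 0, 8, 21, 27, 29]
New median = 0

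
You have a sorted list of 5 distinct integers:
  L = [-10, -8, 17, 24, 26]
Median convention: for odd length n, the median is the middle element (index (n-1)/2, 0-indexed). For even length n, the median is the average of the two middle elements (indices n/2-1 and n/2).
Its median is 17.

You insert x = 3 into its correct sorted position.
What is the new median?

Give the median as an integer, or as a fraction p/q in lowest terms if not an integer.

Answer: 10

Derivation:
Old list (sorted, length 5): [-10, -8, 17, 24, 26]
Old median = 17
Insert x = 3
Old length odd (5). Middle was index 2 = 17.
New length even (6). New median = avg of two middle elements.
x = 3: 2 elements are < x, 3 elements are > x.
New sorted list: [-10, -8, 3, 17, 24, 26]
New median = 10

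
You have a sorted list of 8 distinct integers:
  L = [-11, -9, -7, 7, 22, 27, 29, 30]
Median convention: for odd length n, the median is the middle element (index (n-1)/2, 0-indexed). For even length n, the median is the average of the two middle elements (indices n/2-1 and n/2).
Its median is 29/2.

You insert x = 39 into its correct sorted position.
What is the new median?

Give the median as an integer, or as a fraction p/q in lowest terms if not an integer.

Old list (sorted, length 8): [-11, -9, -7, 7, 22, 27, 29, 30]
Old median = 29/2
Insert x = 39
Old length even (8). Middle pair: indices 3,4 = 7,22.
New length odd (9). New median = single middle element.
x = 39: 8 elements are < x, 0 elements are > x.
New sorted list: [-11, -9, -7, 7, 22, 27, 29, 30, 39]
New median = 22

Answer: 22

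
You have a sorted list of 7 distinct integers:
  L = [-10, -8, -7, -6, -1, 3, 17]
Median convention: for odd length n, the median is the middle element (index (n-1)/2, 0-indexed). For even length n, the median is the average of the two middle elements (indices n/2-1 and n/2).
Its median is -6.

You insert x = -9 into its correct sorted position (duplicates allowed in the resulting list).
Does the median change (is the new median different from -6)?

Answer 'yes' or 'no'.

Old median = -6
Insert x = -9
New median = -13/2
Changed? yes

Answer: yes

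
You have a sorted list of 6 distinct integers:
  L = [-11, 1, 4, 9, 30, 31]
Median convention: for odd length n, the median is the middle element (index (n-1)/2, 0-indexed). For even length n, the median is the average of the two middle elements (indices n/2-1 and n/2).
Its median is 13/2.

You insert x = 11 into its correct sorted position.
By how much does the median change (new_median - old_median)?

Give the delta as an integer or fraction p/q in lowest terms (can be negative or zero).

Old median = 13/2
After inserting x = 11: new sorted = [-11, 1, 4, 9, 11, 30, 31]
New median = 9
Delta = 9 - 13/2 = 5/2

Answer: 5/2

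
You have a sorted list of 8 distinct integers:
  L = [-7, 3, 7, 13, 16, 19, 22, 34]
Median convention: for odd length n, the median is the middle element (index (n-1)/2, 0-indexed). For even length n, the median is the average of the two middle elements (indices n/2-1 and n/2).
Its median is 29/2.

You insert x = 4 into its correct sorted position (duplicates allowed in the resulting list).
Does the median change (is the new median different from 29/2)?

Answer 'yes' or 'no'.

Answer: yes

Derivation:
Old median = 29/2
Insert x = 4
New median = 13
Changed? yes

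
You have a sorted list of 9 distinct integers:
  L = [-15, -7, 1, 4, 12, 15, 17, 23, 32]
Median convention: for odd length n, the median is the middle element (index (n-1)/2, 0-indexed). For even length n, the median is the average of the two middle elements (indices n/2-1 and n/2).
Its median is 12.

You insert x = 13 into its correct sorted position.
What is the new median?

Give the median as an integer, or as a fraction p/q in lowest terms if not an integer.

Answer: 25/2

Derivation:
Old list (sorted, length 9): [-15, -7, 1, 4, 12, 15, 17, 23, 32]
Old median = 12
Insert x = 13
Old length odd (9). Middle was index 4 = 12.
New length even (10). New median = avg of two middle elements.
x = 13: 5 elements are < x, 4 elements are > x.
New sorted list: [-15, -7, 1, 4, 12, 13, 15, 17, 23, 32]
New median = 25/2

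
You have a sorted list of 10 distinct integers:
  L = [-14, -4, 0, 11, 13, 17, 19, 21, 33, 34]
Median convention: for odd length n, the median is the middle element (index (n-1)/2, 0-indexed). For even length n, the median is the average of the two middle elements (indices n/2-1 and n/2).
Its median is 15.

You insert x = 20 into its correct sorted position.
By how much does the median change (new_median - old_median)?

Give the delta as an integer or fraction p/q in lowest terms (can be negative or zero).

Answer: 2

Derivation:
Old median = 15
After inserting x = 20: new sorted = [-14, -4, 0, 11, 13, 17, 19, 20, 21, 33, 34]
New median = 17
Delta = 17 - 15 = 2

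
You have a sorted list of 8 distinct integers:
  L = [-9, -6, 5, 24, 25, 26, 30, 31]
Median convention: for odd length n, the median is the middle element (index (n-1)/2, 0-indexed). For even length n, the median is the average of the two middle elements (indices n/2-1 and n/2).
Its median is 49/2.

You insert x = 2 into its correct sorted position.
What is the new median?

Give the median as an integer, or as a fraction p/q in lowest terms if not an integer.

Answer: 24

Derivation:
Old list (sorted, length 8): [-9, -6, 5, 24, 25, 26, 30, 31]
Old median = 49/2
Insert x = 2
Old length even (8). Middle pair: indices 3,4 = 24,25.
New length odd (9). New median = single middle element.
x = 2: 2 elements are < x, 6 elements are > x.
New sorted list: [-9, -6, 2, 5, 24, 25, 26, 30, 31]
New median = 24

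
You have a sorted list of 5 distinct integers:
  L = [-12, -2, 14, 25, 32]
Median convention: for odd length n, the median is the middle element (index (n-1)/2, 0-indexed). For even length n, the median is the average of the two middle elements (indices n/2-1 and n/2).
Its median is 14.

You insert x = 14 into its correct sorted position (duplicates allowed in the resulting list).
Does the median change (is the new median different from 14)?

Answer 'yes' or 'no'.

Answer: no

Derivation:
Old median = 14
Insert x = 14
New median = 14
Changed? no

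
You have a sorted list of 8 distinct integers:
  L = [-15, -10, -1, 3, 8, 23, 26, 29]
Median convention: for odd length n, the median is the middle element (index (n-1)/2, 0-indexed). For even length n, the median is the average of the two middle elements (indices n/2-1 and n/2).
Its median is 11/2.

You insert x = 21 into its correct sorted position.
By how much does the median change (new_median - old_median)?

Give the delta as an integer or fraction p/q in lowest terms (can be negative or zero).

Old median = 11/2
After inserting x = 21: new sorted = [-15, -10, -1, 3, 8, 21, 23, 26, 29]
New median = 8
Delta = 8 - 11/2 = 5/2

Answer: 5/2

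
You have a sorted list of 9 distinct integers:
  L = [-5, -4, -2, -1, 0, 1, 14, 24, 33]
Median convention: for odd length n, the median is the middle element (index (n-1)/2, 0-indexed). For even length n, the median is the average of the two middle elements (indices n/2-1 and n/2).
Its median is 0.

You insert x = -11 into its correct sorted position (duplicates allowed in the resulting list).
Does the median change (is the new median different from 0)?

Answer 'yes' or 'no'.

Answer: yes

Derivation:
Old median = 0
Insert x = -11
New median = -1/2
Changed? yes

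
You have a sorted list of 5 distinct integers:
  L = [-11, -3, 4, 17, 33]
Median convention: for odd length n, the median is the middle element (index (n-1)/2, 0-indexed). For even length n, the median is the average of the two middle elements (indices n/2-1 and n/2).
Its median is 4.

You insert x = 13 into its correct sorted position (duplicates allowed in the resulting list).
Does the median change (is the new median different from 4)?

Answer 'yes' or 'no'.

Old median = 4
Insert x = 13
New median = 17/2
Changed? yes

Answer: yes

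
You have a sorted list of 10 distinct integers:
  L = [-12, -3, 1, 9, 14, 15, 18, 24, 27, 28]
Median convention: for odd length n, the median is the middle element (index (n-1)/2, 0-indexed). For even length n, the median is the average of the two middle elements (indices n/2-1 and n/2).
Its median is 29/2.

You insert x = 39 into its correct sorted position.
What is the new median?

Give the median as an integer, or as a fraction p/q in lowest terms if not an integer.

Answer: 15

Derivation:
Old list (sorted, length 10): [-12, -3, 1, 9, 14, 15, 18, 24, 27, 28]
Old median = 29/2
Insert x = 39
Old length even (10). Middle pair: indices 4,5 = 14,15.
New length odd (11). New median = single middle element.
x = 39: 10 elements are < x, 0 elements are > x.
New sorted list: [-12, -3, 1, 9, 14, 15, 18, 24, 27, 28, 39]
New median = 15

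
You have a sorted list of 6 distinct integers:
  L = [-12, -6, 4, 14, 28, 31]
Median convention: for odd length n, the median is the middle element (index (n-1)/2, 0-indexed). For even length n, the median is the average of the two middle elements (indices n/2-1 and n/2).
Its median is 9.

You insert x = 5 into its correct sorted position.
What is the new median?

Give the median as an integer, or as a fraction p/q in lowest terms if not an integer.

Answer: 5

Derivation:
Old list (sorted, length 6): [-12, -6, 4, 14, 28, 31]
Old median = 9
Insert x = 5
Old length even (6). Middle pair: indices 2,3 = 4,14.
New length odd (7). New median = single middle element.
x = 5: 3 elements are < x, 3 elements are > x.
New sorted list: [-12, -6, 4, 5, 14, 28, 31]
New median = 5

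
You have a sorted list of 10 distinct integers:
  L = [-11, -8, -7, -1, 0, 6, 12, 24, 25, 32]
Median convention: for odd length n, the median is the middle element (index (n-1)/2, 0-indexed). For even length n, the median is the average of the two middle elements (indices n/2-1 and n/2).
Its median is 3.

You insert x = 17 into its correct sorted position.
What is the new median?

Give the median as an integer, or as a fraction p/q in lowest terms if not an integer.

Old list (sorted, length 10): [-11, -8, -7, -1, 0, 6, 12, 24, 25, 32]
Old median = 3
Insert x = 17
Old length even (10). Middle pair: indices 4,5 = 0,6.
New length odd (11). New median = single middle element.
x = 17: 7 elements are < x, 3 elements are > x.
New sorted list: [-11, -8, -7, -1, 0, 6, 12, 17, 24, 25, 32]
New median = 6

Answer: 6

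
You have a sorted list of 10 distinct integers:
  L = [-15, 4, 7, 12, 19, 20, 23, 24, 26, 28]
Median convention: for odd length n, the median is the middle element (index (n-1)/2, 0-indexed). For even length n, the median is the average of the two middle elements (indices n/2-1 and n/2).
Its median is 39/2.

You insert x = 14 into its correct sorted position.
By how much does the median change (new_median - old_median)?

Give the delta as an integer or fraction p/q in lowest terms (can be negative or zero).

Old median = 39/2
After inserting x = 14: new sorted = [-15, 4, 7, 12, 14, 19, 20, 23, 24, 26, 28]
New median = 19
Delta = 19 - 39/2 = -1/2

Answer: -1/2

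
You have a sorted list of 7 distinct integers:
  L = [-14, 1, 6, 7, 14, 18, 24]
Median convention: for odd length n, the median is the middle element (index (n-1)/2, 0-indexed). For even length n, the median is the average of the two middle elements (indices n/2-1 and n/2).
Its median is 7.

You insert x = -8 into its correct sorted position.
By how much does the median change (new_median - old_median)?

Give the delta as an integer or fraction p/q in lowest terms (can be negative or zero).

Answer: -1/2

Derivation:
Old median = 7
After inserting x = -8: new sorted = [-14, -8, 1, 6, 7, 14, 18, 24]
New median = 13/2
Delta = 13/2 - 7 = -1/2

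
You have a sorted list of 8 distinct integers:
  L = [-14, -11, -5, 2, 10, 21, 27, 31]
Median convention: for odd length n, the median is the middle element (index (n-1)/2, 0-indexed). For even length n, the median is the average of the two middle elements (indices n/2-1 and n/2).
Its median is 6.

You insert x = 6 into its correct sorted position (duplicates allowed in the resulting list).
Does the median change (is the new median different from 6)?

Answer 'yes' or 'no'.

Old median = 6
Insert x = 6
New median = 6
Changed? no

Answer: no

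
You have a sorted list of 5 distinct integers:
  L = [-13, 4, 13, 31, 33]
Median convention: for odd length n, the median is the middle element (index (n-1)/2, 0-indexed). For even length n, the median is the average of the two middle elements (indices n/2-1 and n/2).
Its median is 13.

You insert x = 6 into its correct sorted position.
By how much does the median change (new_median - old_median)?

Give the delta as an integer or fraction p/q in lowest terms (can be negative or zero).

Old median = 13
After inserting x = 6: new sorted = [-13, 4, 6, 13, 31, 33]
New median = 19/2
Delta = 19/2 - 13 = -7/2

Answer: -7/2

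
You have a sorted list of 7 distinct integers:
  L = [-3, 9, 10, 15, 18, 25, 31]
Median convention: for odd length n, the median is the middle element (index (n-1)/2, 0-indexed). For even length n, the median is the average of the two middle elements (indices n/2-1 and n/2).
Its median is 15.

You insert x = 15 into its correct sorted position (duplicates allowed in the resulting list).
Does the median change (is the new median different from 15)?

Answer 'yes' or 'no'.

Answer: no

Derivation:
Old median = 15
Insert x = 15
New median = 15
Changed? no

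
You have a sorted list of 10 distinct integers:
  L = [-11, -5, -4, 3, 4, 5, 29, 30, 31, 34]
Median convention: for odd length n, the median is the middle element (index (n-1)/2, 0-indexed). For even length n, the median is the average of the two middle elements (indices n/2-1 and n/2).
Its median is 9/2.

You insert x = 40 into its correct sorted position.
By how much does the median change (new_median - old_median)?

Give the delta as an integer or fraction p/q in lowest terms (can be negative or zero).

Old median = 9/2
After inserting x = 40: new sorted = [-11, -5, -4, 3, 4, 5, 29, 30, 31, 34, 40]
New median = 5
Delta = 5 - 9/2 = 1/2

Answer: 1/2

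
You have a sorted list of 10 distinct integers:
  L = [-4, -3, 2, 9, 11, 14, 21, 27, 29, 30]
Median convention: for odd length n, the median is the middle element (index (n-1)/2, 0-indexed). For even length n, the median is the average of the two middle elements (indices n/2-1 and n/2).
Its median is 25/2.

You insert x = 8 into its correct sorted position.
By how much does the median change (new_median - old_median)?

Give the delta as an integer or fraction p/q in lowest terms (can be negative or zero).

Old median = 25/2
After inserting x = 8: new sorted = [-4, -3, 2, 8, 9, 11, 14, 21, 27, 29, 30]
New median = 11
Delta = 11 - 25/2 = -3/2

Answer: -3/2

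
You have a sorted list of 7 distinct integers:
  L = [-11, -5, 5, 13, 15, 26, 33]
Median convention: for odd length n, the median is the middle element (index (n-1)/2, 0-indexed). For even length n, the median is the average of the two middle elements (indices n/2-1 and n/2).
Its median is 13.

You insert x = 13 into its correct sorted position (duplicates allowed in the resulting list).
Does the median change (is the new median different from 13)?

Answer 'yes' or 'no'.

Old median = 13
Insert x = 13
New median = 13
Changed? no

Answer: no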